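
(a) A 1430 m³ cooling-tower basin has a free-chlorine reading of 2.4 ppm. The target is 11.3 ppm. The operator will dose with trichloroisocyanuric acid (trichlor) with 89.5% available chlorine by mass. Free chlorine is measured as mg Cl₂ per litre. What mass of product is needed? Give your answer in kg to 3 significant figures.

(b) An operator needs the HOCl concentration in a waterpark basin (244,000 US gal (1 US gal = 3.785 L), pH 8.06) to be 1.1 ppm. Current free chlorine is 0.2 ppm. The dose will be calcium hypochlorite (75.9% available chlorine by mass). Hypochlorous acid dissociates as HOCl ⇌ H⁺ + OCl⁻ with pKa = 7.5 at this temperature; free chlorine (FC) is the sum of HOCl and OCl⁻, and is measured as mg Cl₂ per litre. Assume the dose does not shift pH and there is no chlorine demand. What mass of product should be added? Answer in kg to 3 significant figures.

(a) Volume: 1430 m³ = 1,430,000 L.
(a) Chlorine deficit: 11.3 − 2.4 = 8.9 ppm = 8.9 mg/L as Cl₂.
(a) Cl₂ equivalent needed: 8.9 mg/L × 1,430,000 L = 12,730,000 mg = 12,730 g.
(a) Product at 89.5% available chlorine: 12,730 / 0.895 = 14,220 g.

(b) Volume: 244,000 US gal × 3.785 L/gal = 923,540 L.
(b) [OCl⁻]/[HOCl] = 10^(pH − pKa) = 10^(8.06 − 7.5) = 3.631; fraction as HOCl = 1/(1 + 3.631) = 0.2159.
(b) Free chlorine required for 1.1 ppm HOCl: 1.1 / 0.2159 = 5.094 ppm.
(b) FC to add: 5.094 − 0.2 = 4.894 mg/L as Cl₂.
(b) Cl₂ equivalent: 4.894 mg/L × 923,540 L = 4520 g.
(b) Product at 75.9% available Cl: 4520 / 0.759 = 5955 g.

(a) 14.2 kg; (b) 5.95 kg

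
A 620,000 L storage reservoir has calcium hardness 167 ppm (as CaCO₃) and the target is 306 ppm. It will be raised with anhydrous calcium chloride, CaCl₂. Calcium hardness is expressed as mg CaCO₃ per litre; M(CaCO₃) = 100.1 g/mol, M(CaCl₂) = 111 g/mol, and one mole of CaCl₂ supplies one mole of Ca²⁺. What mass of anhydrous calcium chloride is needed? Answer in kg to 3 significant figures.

95.6 kg

Hardness to add: (306 − 167) = 139 mg/L as CaCO₃ × 620,000 L = 86,180 g as CaCO₃.
Moles of Ca²⁺ (1 mol Ca²⁺ ≡ 1 mol CaCO₃): 86,180 / 100.1 g/mol = 860.9 mol.
Mass of CaCl₂: 860.9 × 111 = 95,560 g.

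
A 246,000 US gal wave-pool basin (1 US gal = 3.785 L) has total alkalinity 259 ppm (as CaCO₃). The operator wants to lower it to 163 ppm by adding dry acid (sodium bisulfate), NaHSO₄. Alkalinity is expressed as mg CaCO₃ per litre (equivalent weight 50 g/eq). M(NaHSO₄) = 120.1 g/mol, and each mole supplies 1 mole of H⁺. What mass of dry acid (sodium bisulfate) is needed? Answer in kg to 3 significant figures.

215 kg

Volume: 246,000 US gal × 3.785 L/gal = 931,110 L.
Alkalinity to neutralize: (259 − 163) = 96 mg/L as CaCO₃ × 931,110 L = 89,390 g as CaCO₃.
Equivalents of H⁺ required: 89,390 ÷ 50 g/eq = 1788 eq = 1788 mol NaHSO₄.
Mass of NaHSO₄: 1788 × 120.1 = 214,700 g.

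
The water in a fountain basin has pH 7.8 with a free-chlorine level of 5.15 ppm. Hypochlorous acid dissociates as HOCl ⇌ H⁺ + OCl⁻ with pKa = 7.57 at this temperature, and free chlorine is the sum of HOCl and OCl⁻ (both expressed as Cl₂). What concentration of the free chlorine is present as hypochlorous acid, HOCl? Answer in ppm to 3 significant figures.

1.91 ppm

[OCl⁻]/[HOCl] = 10^(pH − pKa) = 10^(7.8 − 7.57) = 10^0.23 = 1.698.
Fraction as HOCl = 1 / (1 + 1.698) = 0.3706.
HOCl = 0.3706 × 5.15 ppm = 1.909 ppm.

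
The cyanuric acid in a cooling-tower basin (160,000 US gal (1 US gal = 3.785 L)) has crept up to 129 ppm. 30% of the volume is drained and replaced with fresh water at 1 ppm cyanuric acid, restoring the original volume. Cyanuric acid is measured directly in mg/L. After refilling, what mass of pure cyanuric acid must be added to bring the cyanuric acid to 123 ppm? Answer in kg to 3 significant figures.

Volume: 160,000 US gal × 3.785 L/gal = 605,600 L.
After draining 30% and refilling: 129 × 0.70 + 1 × 0.30 = 90.6 ppm.
Deficit to target: 123 − 90.6 = 32.4 mg/L.
Mass: 32.4 mg/L × 605,600 L = 19,620 g cyanuric acid.

19.6 kg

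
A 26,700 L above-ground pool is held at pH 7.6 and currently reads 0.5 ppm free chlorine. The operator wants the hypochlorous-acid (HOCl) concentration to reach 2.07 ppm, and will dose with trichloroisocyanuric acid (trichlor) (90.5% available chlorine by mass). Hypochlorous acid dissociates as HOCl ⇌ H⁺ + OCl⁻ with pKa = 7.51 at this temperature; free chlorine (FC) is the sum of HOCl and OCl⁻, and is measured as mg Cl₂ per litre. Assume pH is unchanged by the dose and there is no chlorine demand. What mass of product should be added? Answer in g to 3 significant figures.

[OCl⁻]/[HOCl] = 10^(pH − pKa) = 10^(7.6 − 7.51) = 1.23; fraction as HOCl = 1/(1 + 1.23) = 0.4484.
Free chlorine required for 2.07 ppm HOCl: 2.07 / 0.4484 = 4.617 ppm.
FC to add: 4.617 − 0.5 = 4.117 mg/L as Cl₂.
Cl₂ equivalent: 4.117 mg/L × 26,700 L = 109.9 g.
Product at 90.5% available Cl: 109.9 / 0.905 = 121.5 g.

121 g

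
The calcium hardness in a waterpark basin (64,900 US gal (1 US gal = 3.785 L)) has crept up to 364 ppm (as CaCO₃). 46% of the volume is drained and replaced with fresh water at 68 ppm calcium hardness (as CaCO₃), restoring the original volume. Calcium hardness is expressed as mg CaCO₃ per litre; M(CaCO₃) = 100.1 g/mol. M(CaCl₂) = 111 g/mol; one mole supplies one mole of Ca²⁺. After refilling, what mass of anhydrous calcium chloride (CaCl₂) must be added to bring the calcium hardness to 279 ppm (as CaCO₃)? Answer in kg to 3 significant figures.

13.9 kg

Volume: 64,900 US gal × 3.785 L/gal = 245,646 L.
After draining 46% and refilling: 364 × 0.54 + 68 × 0.46 = 227.84 ppm.
Deficit to target: 279 − 227.84 = 51.16 mg/L.
As CaCO₃: 51.16 mg/L × 245,646 L = 12,570 g; ÷ 100.1 = 125.5 mol Ca²⁺.
Mass: 125.5 × 111 = 13,940 g.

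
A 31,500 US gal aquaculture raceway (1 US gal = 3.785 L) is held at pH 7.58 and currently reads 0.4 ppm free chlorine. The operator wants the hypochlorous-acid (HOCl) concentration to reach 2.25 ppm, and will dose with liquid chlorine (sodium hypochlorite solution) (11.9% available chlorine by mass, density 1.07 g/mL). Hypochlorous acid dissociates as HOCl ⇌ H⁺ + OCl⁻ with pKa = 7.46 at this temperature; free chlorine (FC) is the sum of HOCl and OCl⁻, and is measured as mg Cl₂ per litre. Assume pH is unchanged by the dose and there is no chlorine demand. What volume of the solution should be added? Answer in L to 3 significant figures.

4.51 L

Volume: 31,500 US gal × 3.785 L/gal = 119,228 L.
[OCl⁻]/[HOCl] = 10^(pH − pKa) = 10^(7.58 − 7.46) = 1.318; fraction as HOCl = 1/(1 + 1.318) = 0.4314.
Free chlorine required for 2.25 ppm HOCl: 2.25 / 0.4314 = 5.216 ppm.
FC to add: 5.216 − 0.4 = 4.816 mg/L as Cl₂.
Cl₂ equivalent: 4.816 mg/L × 119,228 L = 574.2 g.
Product at 11.9% available Cl: 574.2 / 0.119 = 4825 g.
Volume: 4825 g ÷ 1.07 g/mL = 4510 mL.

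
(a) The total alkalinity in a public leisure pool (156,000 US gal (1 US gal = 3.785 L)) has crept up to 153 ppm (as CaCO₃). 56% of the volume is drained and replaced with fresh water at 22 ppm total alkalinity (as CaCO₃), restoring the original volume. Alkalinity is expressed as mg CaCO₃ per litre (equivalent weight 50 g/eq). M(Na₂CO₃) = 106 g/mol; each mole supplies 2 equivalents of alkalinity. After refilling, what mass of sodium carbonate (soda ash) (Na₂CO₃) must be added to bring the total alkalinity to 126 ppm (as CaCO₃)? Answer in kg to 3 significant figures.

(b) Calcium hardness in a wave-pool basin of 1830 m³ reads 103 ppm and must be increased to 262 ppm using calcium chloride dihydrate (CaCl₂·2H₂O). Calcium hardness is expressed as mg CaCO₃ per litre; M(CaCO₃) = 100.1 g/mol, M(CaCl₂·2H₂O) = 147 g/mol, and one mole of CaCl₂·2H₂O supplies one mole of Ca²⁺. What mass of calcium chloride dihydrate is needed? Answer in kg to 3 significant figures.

(a) 29.0 kg; (b) 427 kg

(a) Volume: 156,000 US gal × 3.785 L/gal = 590,460 L.
(a) After draining 56% and refilling: 153 × 0.44 + 22 × 0.56 = 79.64 ppm.
(a) Deficit to target: 126 − 79.64 = 46.36 mg/L.
(a) As CaCO₃: 46.36 mg/L × 590,460 L = 27,370 g; ÷ 50 g/eq ÷ 2 = 273.7 mol Na₂CO₃.
(a) Mass: 273.7 × 106 = 29,020 g.

(b) Volume: 1830 m³ = 1,830,000 L.
(b) Hardness to add: (262 − 103) = 159 mg/L as CaCO₃ × 1,830,000 L = 291,000 g as CaCO₃.
(b) Moles of Ca²⁺ (1 mol Ca²⁺ ≡ 1 mol CaCO₃): 291,000 / 100.1 g/mol = 2907 mol.
(b) Mass of CaCl₂·2H₂O: 2907 × 147 = 427,300 g.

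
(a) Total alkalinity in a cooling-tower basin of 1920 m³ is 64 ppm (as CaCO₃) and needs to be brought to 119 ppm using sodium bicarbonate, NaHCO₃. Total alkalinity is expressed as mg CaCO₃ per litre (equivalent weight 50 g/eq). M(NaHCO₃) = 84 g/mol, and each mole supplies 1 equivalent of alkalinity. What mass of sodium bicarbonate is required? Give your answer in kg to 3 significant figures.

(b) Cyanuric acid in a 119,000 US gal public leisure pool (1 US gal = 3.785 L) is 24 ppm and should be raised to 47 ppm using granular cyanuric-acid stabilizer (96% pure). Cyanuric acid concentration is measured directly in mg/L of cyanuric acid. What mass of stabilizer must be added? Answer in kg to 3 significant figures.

(a) 177 kg; (b) 10.8 kg

(a) Volume: 1920 m³ = 1,920,000 L.
(a) Alkalinity to add: (119 − 64) = 55 mg/L as CaCO₃ × 1,920,000 L = 105,600 g as CaCO₃.
(a) Equivalents: 105,600 g ÷ 50 g/eq = 2112 eq.
(a) NaHCO₃ supplies 1 eq per mole → 2112 mol.
(a) Mass: 2112 mol × 84 g/mol = 177,400 g.

(b) Volume: 119,000 US gal × 3.785 L/gal = 450,415 L.
(b) CYA to add: (47 − 24) = 23 mg/L × 450,415 L = 10,360 g cyanuric acid.
(b) At 96% purity: 10,360 / 0.96 = 10,790 g product.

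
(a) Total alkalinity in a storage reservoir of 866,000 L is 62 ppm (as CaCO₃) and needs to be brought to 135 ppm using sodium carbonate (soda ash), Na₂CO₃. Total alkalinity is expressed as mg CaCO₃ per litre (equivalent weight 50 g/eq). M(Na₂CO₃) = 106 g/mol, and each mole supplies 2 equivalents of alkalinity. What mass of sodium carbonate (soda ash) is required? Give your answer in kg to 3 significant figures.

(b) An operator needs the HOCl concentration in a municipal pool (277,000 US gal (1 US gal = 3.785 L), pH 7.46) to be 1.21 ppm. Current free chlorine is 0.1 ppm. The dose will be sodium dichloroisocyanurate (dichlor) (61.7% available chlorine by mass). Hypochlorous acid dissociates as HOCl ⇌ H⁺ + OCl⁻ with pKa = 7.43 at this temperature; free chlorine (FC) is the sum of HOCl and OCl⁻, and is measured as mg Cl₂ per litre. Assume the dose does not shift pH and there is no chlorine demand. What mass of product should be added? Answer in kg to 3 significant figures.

(a) 67.0 kg; (b) 4.09 kg

(a) Alkalinity to add: (135 − 62) = 73 mg/L as CaCO₃ × 866,000 L = 63,220 g as CaCO₃.
(a) Equivalents: 63,220 g ÷ 50 g/eq = 1264 eq.
(a) Each mole of Na₂CO₃ supplies 2 eq, so 1264 / 2 = 632.2 mol.
(a) Mass: 632.2 mol × 106 g/mol = 67,010 g.

(b) Volume: 277,000 US gal × 3.785 L/gal = 1,048,445 L.
(b) [OCl⁻]/[HOCl] = 10^(pH − pKa) = 10^(7.46 − 7.43) = 1.072; fraction as HOCl = 1/(1 + 1.072) = 0.4827.
(b) Free chlorine required for 1.21 ppm HOCl: 1.21 / 0.4827 = 2.507 ppm.
(b) FC to add: 2.507 − 0.1 = 2.407 mg/L as Cl₂.
(b) Cl₂ equivalent: 2.407 mg/L × 1,048,445 L = 2523 g.
(b) Product at 61.7% available Cl: 2523 / 0.617 = 4089 g.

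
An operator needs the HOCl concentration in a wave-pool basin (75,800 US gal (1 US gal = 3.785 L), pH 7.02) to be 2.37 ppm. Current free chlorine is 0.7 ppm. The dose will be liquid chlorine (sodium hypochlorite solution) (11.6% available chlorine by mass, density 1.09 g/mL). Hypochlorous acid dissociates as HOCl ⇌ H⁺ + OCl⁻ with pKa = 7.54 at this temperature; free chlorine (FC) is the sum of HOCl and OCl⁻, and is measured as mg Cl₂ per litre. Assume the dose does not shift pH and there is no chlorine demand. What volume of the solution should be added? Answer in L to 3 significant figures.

5.41 L

Volume: 75,800 US gal × 3.785 L/gal = 286,903 L.
[OCl⁻]/[HOCl] = 10^(pH − pKa) = 10^(7.02 − 7.54) = 0.302; fraction as HOCl = 1/(1 + 0.302) = 0.7681.
Free chlorine required for 2.37 ppm HOCl: 2.37 / 0.7681 = 3.086 ppm.
FC to add: 3.086 − 0.7 = 2.386 mg/L as Cl₂.
Cl₂ equivalent: 2.386 mg/L × 286,903 L = 684.5 g.
Product at 11.6% available Cl: 684.5 / 0.116 = 5901 g.
Volume: 5901 g ÷ 1.09 g/mL = 5413 mL.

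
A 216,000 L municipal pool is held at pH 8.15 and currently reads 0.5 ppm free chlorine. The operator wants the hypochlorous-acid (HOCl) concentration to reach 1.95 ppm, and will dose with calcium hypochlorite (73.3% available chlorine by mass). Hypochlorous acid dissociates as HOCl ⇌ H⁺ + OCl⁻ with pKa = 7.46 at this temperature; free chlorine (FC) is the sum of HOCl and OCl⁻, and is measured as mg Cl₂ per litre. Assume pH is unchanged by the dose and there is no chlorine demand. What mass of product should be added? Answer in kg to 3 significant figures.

3.24 kg

[OCl⁻]/[HOCl] = 10^(pH − pKa) = 10^(8.15 − 7.46) = 4.898; fraction as HOCl = 1/(1 + 4.898) = 0.1696.
Free chlorine required for 1.95 ppm HOCl: 1.95 / 0.1696 = 11.5 ppm.
FC to add: 11.5 − 0.5 = 11 mg/L as Cl₂.
Cl₂ equivalent: 11 mg/L × 216,000 L = 2376 g.
Product at 73.3% available Cl: 2376 / 0.733 = 3242 g.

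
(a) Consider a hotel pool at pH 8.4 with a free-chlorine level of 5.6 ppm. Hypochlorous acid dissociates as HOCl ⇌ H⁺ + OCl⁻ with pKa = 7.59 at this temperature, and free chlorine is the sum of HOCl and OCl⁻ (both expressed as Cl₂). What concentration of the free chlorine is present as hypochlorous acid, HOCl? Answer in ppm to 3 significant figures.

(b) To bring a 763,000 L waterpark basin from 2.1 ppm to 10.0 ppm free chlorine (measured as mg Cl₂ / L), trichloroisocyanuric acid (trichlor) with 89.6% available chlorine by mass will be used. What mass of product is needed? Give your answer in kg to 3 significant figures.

(a) [OCl⁻]/[HOCl] = 10^(pH − pKa) = 10^(8.4 − 7.59) = 10^0.81 = 6.457.
(a) Fraction as HOCl = 1 / (1 + 6.457) = 0.1341.
(a) HOCl = 0.1341 × 5.6 ppm = 0.751 ppm.

(b) Chlorine deficit: 10.0 − 2.1 = 7.9 ppm = 7.9 mg/L as Cl₂.
(b) Cl₂ equivalent needed: 7.9 mg/L × 763,000 L = 6,028,000 mg = 6028 g.
(b) Product at 89.6% available chlorine: 6028 / 0.896 = 6727 g.

(a) 0.751 ppm; (b) 6.73 kg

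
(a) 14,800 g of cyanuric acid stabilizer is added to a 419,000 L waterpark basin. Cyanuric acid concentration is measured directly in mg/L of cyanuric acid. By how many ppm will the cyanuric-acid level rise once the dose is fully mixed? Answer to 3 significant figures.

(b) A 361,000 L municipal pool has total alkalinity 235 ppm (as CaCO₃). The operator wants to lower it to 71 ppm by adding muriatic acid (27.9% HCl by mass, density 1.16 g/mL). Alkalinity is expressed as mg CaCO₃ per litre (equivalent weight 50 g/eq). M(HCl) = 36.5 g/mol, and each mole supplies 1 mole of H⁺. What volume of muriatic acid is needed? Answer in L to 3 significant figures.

(a) 35.3 ppm; (b) 134 L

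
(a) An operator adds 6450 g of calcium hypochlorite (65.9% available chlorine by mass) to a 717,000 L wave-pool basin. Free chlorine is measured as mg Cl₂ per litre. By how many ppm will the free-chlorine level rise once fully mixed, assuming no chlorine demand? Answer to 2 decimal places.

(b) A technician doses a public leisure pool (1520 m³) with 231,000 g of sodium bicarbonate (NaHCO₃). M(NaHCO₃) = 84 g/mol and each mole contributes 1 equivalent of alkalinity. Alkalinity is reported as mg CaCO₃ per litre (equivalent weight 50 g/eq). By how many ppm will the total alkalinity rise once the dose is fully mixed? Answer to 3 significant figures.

(a) 5.93 ppm; (b) 90.5 ppm

(a) Available chlorine delivered: 6450 g × 0.659 = 4251 g as Cl₂.
(a) Concentration rise: 4251 g / 717,000 L = 5.928 mg/L = 5.93 ppm.

(b) Volume: 1520 m³ = 1,520,000 L.
(b) Moles of NaHCO₃: 231,000 g ÷ 84 g/mol = 2750 mol → 2750 eq of alkalinity.
(b) As CaCO₃: 2750 eq × 50 g/eq = 137,500 g.
(b) Rise: 137,500 g / 1,520,000 L × 1000 = 90.46 mg/L.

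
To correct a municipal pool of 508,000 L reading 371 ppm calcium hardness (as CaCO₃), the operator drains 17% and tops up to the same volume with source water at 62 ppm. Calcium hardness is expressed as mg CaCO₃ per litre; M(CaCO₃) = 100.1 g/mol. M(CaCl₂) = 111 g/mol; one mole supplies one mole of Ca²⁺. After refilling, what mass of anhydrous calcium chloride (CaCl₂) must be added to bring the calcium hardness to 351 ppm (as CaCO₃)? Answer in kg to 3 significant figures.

After draining 17% and refilling: 371 × 0.83 + 62 × 0.17 = 318.47 ppm.
Deficit to target: 351 − 318.47 = 32.53 mg/L.
As CaCO₃: 32.53 mg/L × 508,000 L = 16,530 g; ÷ 100.1 = 165.1 mol Ca²⁺.
Mass: 165.1 × 111 = 18,320 g.

18.3 kg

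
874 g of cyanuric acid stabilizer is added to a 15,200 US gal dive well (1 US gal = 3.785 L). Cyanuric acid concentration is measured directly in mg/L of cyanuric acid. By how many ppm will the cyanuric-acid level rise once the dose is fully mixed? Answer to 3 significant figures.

Volume: 15,200 US gal × 3.785 L/gal = 57,532 L.
Rise: 874 g / 57,532 L × 1000 = 15.19 mg/L.

15.2 ppm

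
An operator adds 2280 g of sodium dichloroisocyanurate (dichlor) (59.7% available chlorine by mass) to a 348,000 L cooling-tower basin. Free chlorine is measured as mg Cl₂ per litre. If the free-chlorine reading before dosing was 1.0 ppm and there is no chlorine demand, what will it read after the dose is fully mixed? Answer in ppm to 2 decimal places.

Available chlorine delivered: 2280 g × 0.597 = 1361 g as Cl₂.
Concentration rise: 1361 g / 348,000 L = 3.911 mg/L = 3.91 ppm.
Final FC: 1.0 + 3.91 = 4.91 ppm.

4.91 ppm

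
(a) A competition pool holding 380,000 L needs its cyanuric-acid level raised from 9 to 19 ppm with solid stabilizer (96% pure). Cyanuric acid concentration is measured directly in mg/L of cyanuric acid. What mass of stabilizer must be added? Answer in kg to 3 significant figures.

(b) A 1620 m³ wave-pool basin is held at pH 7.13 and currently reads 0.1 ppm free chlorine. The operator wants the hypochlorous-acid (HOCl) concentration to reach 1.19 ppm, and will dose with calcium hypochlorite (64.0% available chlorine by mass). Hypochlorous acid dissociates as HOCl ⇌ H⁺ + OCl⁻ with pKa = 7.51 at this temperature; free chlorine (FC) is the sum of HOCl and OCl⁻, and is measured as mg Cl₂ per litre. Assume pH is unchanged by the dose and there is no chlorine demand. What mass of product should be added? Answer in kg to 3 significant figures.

(a) 3.96 kg; (b) 4.01 kg

(a) CYA to add: (19 − 9) = 10 mg/L × 380,000 L = 3800 g cyanuric acid.
(a) At 96% purity: 3800 / 0.96 = 3958 g product.

(b) Volume: 1620 m³ = 1,620,000 L.
(b) [OCl⁻]/[HOCl] = 10^(pH − pKa) = 10^(7.13 − 7.51) = 0.4169; fraction as HOCl = 1/(1 + 0.4169) = 0.7058.
(b) Free chlorine required for 1.19 ppm HOCl: 1.19 / 0.7058 = 1.686 ppm.
(b) FC to add: 1.686 − 0.1 = 1.586 mg/L as Cl₂.
(b) Cl₂ equivalent: 1.586 mg/L × 1,620,000 L = 2569 g.
(b) Product at 64.0% available Cl: 2569 / 0.64 = 4015 g.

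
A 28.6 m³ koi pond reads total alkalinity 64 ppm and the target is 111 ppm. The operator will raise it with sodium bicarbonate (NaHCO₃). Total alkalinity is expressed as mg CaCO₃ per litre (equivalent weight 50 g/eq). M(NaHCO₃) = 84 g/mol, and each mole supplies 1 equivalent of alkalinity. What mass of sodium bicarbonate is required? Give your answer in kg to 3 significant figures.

Volume: 28.6 m³ = 28,600 L.
Alkalinity to add: (111 − 64) = 47 mg/L as CaCO₃ × 28,600 L = 1344 g as CaCO₃.
Equivalents: 1344 g ÷ 50 g/eq = 26.88 eq.
NaHCO₃ supplies 1 eq per mole → 26.88 mol.
Mass: 26.88 mol × 84 g/mol = 2258 g.

2.26 kg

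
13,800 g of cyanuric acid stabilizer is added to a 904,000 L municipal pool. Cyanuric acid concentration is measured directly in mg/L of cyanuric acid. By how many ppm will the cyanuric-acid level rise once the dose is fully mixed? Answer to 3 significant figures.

Rise: 13,800 g / 904,000 L × 1000 = 15.27 mg/L.

15.3 ppm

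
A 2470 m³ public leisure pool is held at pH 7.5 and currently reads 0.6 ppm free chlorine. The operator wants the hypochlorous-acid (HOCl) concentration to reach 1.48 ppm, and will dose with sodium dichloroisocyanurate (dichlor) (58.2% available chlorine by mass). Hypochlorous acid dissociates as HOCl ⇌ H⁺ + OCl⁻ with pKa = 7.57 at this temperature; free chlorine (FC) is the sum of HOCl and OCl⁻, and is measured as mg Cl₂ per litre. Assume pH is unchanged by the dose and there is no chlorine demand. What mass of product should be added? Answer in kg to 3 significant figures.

9.08 kg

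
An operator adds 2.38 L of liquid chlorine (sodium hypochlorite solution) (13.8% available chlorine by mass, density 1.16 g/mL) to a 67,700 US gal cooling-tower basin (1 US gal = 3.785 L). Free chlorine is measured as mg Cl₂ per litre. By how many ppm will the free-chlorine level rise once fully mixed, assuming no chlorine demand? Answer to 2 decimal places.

1.49 ppm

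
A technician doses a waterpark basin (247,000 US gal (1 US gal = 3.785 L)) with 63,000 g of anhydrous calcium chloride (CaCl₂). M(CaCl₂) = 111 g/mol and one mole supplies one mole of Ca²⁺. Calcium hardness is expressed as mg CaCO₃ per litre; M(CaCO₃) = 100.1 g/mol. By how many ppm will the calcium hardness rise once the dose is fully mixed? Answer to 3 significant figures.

60.8 ppm

Volume: 247,000 US gal × 3.785 L/gal = 934,895 L.
Moles of Ca²⁺: 63,000 g ÷ 111 g/mol = 567.6 mol.
As CaCO₃: 567.6 mol × 100.1 g/mol = 56,810 g.
Rise: 56,810 g / 934,895 L × 1000 = 60.77 mg/L.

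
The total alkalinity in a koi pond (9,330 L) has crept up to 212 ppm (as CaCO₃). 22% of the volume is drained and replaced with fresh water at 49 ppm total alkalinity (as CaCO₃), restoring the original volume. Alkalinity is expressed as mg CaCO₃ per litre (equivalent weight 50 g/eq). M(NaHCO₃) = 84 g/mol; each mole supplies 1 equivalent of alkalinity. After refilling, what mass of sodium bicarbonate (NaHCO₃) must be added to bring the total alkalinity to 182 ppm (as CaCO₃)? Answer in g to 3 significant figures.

91.9 g

After draining 22% and refilling: 212 × 0.78 + 49 × 0.22 = 176.14 ppm.
Deficit to target: 182 − 176.14 = 5.86 mg/L.
As CaCO₃: 5.86 mg/L × 9,330 L = 54.67 g; ÷ 50 g/eq ÷ 1 = 1.093 mol NaHCO₃.
Mass: 1.093 × 84 = 91.85 g.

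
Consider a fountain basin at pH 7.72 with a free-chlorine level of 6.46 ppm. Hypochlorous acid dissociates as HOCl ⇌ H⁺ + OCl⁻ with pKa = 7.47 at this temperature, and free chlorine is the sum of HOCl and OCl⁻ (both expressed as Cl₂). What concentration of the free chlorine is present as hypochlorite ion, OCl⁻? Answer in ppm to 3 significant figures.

[OCl⁻]/[HOCl] = 10^(pH − pKa) = 10^(7.72 − 7.47) = 10^0.25 = 1.778.
Fraction as HOCl = 1 / (1 + 1.778) = 0.3599.
OCl⁻ = (1 − 0.3599) × 6.46 ppm = 4.135 ppm.

4.13 ppm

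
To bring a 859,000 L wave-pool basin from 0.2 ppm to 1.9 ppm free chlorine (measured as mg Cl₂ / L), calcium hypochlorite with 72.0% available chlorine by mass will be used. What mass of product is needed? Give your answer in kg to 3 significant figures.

2.03 kg

Chlorine deficit: 1.9 − 0.2 = 1.7 ppm = 1.7 mg/L as Cl₂.
Cl₂ equivalent needed: 1.7 mg/L × 859,000 L = 1,460,000 mg = 1460 g.
Product at 72.0% available chlorine: 1460 / 0.72 = 2028 g.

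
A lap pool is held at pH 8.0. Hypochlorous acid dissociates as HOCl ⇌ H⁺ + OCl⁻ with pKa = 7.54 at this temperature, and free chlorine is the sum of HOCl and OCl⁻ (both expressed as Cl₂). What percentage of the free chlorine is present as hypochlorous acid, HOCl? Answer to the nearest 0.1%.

25.7%

[OCl⁻]/[HOCl] = 10^(pH − pKa) = 10^(8.0 − 7.54) = 10^0.46 = 2.884.
Fraction as HOCl = 1 / (1 + 2.884) = 0.2575.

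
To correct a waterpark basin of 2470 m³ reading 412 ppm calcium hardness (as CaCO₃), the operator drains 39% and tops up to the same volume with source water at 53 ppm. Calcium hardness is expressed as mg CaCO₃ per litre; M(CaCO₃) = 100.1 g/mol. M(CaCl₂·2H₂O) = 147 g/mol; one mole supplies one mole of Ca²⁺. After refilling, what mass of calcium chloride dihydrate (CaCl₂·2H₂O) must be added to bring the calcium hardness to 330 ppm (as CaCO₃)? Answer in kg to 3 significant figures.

210 kg

Volume: 2470 m³ = 2,470,000 L.
After draining 39% and refilling: 412 × 0.61 + 53 × 0.39 = 271.99 ppm.
Deficit to target: 330 − 271.99 = 58.01 mg/L.
As CaCO₃: 58.01 mg/L × 2,470,000 L = 143,300 g; ÷ 100.1 = 1431 mol Ca²⁺.
Mass: 1431 × 147 = 210,400 g.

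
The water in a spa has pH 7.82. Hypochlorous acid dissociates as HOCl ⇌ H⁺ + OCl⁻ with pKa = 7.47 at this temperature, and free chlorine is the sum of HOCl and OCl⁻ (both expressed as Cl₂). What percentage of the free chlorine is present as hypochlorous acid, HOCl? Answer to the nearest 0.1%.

30.9%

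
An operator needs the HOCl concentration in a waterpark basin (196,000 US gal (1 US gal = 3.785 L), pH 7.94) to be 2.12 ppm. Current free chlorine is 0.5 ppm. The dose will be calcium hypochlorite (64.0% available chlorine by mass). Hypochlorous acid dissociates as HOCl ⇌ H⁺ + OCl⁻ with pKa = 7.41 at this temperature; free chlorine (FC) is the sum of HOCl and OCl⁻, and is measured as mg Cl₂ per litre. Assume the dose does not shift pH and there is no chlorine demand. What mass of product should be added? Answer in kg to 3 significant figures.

Volume: 196,000 US gal × 3.785 L/gal = 741,860 L.
[OCl⁻]/[HOCl] = 10^(pH − pKa) = 10^(7.94 − 7.41) = 3.388; fraction as HOCl = 1/(1 + 3.388) = 0.2279.
Free chlorine required for 2.12 ppm HOCl: 2.12 / 0.2279 = 9.303 ppm.
FC to add: 9.303 − 0.5 = 8.803 mg/L as Cl₂.
Cl₂ equivalent: 8.803 mg/L × 741,860 L = 6531 g.
Product at 64.0% available Cl: 6531 / 0.64 = 10,200 g.

10.2 kg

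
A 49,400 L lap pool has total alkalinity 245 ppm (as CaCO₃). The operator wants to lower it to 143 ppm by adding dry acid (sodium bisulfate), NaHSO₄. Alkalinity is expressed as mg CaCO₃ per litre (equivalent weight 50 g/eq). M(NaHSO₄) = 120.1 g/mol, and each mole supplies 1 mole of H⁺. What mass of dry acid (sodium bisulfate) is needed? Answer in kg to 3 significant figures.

12.1 kg

Alkalinity to neutralize: (245 − 143) = 102 mg/L as CaCO₃ × 49,400 L = 5039 g as CaCO₃.
Equivalents of H⁺ required: 5039 ÷ 50 g/eq = 100.8 eq = 100.8 mol NaHSO₄.
Mass of NaHSO₄: 100.8 × 120.1 = 12,100 g.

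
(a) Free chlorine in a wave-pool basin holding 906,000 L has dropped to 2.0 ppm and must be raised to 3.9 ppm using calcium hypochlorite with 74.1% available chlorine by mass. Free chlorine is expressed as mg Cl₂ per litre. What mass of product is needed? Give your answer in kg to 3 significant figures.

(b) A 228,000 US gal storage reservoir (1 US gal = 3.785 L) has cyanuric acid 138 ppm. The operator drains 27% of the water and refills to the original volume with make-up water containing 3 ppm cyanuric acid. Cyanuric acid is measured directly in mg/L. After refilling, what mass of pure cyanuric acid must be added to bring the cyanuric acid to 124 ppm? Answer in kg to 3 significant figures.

(a) Chlorine deficit: 3.9 − 2.0 = 1.9 ppm = 1.9 mg/L as Cl₂.
(a) Cl₂ equivalent needed: 1.9 mg/L × 906,000 L = 1,721,000 mg = 1721 g.
(a) Product at 74.1% available chlorine: 1721 / 0.741 = 2323 g.

(b) Volume: 228,000 US gal × 3.785 L/gal = 862,980 L.
(b) After draining 27% and refilling: 138 × 0.73 + 3 × 0.27 = 101.55 ppm.
(b) Deficit to target: 124 − 101.55 = 22.45 mg/L.
(b) Mass: 22.45 mg/L × 862,980 L = 19,370 g cyanuric acid.

(a) 2.32 kg; (b) 19.4 kg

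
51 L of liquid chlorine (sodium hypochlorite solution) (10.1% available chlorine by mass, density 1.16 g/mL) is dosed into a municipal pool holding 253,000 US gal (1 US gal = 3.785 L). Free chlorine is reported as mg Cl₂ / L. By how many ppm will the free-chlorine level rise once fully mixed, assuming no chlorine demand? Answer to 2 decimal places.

6.24 ppm

Volume: 253,000 US gal × 3.785 L/gal = 957,605 L.
Mass of solution: 51 L × 1000 mL/L × 1.16 g/mL = 59,160 g.
Available chlorine delivered: 59,160 g × 0.101 = 5975 g as Cl₂.
Concentration rise: 5975 g / 957,605 L = 6.24 mg/L = 6.24 ppm.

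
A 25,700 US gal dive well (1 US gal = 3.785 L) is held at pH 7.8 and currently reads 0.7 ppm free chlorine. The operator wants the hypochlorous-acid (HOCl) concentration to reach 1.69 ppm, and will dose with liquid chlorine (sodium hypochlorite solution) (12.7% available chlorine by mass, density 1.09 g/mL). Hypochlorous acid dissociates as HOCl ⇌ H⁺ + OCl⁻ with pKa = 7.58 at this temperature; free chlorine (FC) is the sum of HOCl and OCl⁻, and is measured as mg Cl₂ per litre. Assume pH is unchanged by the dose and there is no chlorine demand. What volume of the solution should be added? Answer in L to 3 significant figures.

Volume: 25,700 US gal × 3.785 L/gal = 97,274 L.
[OCl⁻]/[HOCl] = 10^(pH − pKa) = 10^(7.8 − 7.58) = 1.66; fraction as HOCl = 1/(1 + 1.66) = 0.376.
Free chlorine required for 1.69 ppm HOCl: 1.69 / 0.376 = 4.495 ppm.
FC to add: 4.495 − 0.7 = 3.795 mg/L as Cl₂.
Cl₂ equivalent: 3.795 mg/L × 97,274 L = 369.1 g.
Product at 12.7% available Cl: 369.1 / 0.127 = 2907 g.
Volume: 2907 g ÷ 1.09 g/mL = 2667 mL.

2.67 L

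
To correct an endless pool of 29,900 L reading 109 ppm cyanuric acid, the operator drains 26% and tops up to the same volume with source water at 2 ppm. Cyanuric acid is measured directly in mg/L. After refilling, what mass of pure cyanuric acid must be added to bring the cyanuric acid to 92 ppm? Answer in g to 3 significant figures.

After draining 26% and refilling: 109 × 0.74 + 2 × 0.26 = 81.18 ppm.
Deficit to target: 92 − 81.18 = 10.82 mg/L.
Mass: 10.82 mg/L × 29,900 L = 323.5 g cyanuric acid.

324 g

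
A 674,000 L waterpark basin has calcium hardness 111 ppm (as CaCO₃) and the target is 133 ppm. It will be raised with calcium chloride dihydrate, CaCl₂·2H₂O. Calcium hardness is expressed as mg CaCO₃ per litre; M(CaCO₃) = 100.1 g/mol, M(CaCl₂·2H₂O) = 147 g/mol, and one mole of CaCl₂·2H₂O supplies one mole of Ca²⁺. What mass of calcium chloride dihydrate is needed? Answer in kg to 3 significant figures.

21.8 kg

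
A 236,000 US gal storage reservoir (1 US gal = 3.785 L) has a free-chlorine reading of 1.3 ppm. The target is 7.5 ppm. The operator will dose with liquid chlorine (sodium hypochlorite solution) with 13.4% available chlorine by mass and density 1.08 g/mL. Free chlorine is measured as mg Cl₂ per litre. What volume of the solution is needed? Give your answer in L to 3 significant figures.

Volume: 236,000 US gal × 3.785 L/gal = 893,260 L.
Chlorine deficit: 7.5 − 1.3 = 6.2 ppm = 6.2 mg/L as Cl₂.
Cl₂ equivalent needed: 6.2 mg/L × 893,260 L = 5,538,000 mg = 5538 g.
Product at 13.4% available chlorine: 5538 / 0.134 = 41,330 g.
Volume at density 1.08 g/mL: 41,330 g ÷ 1.08 g/mL = 38,270 mL.

38.3 L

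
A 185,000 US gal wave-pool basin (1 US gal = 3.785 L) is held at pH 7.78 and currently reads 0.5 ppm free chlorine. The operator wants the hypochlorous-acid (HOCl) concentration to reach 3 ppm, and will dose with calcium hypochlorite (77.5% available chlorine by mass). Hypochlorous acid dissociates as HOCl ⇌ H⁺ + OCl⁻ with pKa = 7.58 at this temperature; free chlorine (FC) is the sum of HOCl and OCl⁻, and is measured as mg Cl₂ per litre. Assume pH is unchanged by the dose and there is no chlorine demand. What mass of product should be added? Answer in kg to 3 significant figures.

Volume: 185,000 US gal × 3.785 L/gal = 700,225 L.
[OCl⁻]/[HOCl] = 10^(pH − pKa) = 10^(7.78 − 7.58) = 1.585; fraction as HOCl = 1/(1 + 1.585) = 0.3869.
Free chlorine required for 3 ppm HOCl: 3 / 0.3869 = 7.755 ppm.
FC to add: 7.755 − 0.5 = 7.255 mg/L as Cl₂.
Cl₂ equivalent: 7.255 mg/L × 700,225 L = 5080 g.
Product at 77.5% available Cl: 5080 / 0.775 = 6555 g.

6.55 kg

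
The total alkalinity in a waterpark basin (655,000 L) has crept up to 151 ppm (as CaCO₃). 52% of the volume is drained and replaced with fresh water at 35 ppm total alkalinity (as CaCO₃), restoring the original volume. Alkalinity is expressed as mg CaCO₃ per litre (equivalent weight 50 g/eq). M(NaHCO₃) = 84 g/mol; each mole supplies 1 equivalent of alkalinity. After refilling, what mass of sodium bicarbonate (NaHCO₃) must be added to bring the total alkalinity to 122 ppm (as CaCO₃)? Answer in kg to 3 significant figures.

After draining 52% and refilling: 151 × 0.48 + 35 × 0.52 = 90.68 ppm.
Deficit to target: 122 − 90.68 = 31.32 mg/L.
As CaCO₃: 31.32 mg/L × 655,000 L = 20,510 g; ÷ 50 g/eq ÷ 1 = 410.3 mol NaHCO₃.
Mass: 410.3 × 84 = 34,460 g.

34.5 kg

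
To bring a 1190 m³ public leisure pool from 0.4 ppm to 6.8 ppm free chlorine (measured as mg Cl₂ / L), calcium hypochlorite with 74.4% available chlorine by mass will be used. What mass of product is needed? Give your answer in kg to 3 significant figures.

Volume: 1190 m³ = 1,190,000 L.
Chlorine deficit: 6.8 − 0.4 = 6.4 ppm = 6.4 mg/L as Cl₂.
Cl₂ equivalent needed: 6.4 mg/L × 1,190,000 L = 7,616,000 mg = 7616 g.
Product at 74.4% available chlorine: 7616 / 0.744 = 10,240 g.

10.2 kg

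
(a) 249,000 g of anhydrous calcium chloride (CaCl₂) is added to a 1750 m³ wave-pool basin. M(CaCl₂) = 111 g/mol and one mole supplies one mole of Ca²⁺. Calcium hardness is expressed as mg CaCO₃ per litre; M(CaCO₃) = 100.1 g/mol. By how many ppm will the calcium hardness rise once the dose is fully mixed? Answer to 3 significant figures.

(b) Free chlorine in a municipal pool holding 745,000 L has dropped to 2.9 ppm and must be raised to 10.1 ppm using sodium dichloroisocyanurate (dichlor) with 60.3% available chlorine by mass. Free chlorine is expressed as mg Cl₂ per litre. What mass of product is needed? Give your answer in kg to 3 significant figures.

(a) 128 ppm; (b) 8.90 kg

(a) Volume: 1750 m³ = 1,750,000 L.
(a) Moles of Ca²⁺: 249,000 g ÷ 111 g/mol = 2243 mol.
(a) As CaCO₃: 2243 mol × 100.1 g/mol = 224,500 g.
(a) Rise: 224,500 g / 1,750,000 L × 1000 = 128.3 mg/L.

(b) Chlorine deficit: 10.1 − 2.9 = 7.2 ppm = 7.2 mg/L as Cl₂.
(b) Cl₂ equivalent needed: 7.2 mg/L × 745,000 L = 5,364,000 mg = 5364 g.
(b) Product at 60.3% available chlorine: 5364 / 0.603 = 8896 g.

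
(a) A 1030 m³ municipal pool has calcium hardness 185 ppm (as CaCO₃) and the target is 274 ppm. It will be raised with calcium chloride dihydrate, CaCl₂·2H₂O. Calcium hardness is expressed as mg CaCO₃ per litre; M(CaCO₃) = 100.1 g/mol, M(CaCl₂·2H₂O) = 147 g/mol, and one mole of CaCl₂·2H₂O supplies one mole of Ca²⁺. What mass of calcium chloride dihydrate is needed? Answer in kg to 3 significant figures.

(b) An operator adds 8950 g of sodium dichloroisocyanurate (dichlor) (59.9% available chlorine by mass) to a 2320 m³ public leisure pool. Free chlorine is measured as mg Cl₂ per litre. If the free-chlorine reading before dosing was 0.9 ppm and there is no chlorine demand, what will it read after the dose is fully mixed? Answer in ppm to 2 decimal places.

(a) 135 kg; (b) 3.21 ppm

(a) Volume: 1030 m³ = 1,030,000 L.
(a) Hardness to add: (274 − 185) = 89 mg/L as CaCO₃ × 1,030,000 L = 91,670 g as CaCO₃.
(a) Moles of Ca²⁺ (1 mol Ca²⁺ ≡ 1 mol CaCO₃): 91,670 / 100.1 g/mol = 915.8 mol.
(a) Mass of CaCl₂·2H₂O: 915.8 × 147 = 134,600 g.

(b) Volume: 2320 m³ = 2,320,000 L.
(b) Available chlorine delivered: 8950 g × 0.599 = 5361 g as Cl₂.
(b) Concentration rise: 5361 g / 2,320,000 L = 2.311 mg/L = 2.31 ppm.
(b) Final FC: 0.9 + 2.31 = 3.21 ppm.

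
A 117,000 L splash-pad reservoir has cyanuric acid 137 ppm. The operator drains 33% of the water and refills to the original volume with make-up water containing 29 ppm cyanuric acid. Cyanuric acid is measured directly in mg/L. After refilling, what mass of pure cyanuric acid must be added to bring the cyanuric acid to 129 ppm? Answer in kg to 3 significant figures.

After draining 33% and refilling: 137 × 0.67 + 29 × 0.33 = 101.36 ppm.
Deficit to target: 129 − 101.36 = 27.64 mg/L.
Mass: 27.64 mg/L × 117,000 L = 3234 g cyanuric acid.

3.23 kg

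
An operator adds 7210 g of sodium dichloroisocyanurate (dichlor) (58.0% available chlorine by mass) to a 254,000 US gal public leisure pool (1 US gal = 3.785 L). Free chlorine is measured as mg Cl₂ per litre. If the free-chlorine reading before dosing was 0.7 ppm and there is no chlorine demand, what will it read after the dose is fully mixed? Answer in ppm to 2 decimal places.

Volume: 254,000 US gal × 3.785 L/gal = 961,390 L.
Available chlorine delivered: 7210 g × 0.58 = 4182 g as Cl₂.
Concentration rise: 4182 g / 961,390 L = 4.35 mg/L = 4.35 ppm.
Final FC: 0.7 + 4.35 = 5.05 ppm.

5.05 ppm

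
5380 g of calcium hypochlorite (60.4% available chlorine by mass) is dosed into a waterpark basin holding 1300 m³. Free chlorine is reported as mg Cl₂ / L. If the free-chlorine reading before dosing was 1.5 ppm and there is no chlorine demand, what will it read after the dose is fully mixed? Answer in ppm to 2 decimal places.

Volume: 1300 m³ = 1,300,000 L.
Available chlorine delivered: 5380 g × 0.604 = 3250 g as Cl₂.
Concentration rise: 3250 g / 1,300,000 L = 2.5 mg/L = 2.50 ppm.
Final FC: 1.5 + 2.50 = 4.00 ppm.

4.00 ppm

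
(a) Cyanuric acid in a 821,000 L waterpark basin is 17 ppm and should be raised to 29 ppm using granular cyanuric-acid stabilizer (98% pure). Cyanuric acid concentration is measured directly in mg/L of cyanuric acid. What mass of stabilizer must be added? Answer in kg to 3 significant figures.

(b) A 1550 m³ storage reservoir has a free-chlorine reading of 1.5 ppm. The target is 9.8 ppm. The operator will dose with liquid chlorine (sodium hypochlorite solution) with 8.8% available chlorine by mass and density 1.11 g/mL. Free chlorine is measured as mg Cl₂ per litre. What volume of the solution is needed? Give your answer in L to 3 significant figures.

(a) CYA to add: (29 − 17) = 12 mg/L × 821,000 L = 9852 g cyanuric acid.
(a) At 98% purity: 9852 / 0.98 = 10,050 g product.

(b) Volume: 1550 m³ = 1,550,000 L.
(b) Chlorine deficit: 9.8 − 1.5 = 8.3 ppm = 8.3 mg/L as Cl₂.
(b) Cl₂ equivalent needed: 8.3 mg/L × 1,550,000 L = 12,870,000 mg = 12,870 g.
(b) Product at 8.8% available chlorine: 12,870 / 0.088 = 146,200 g.
(b) Volume at density 1.11 g/mL: 146,200 g ÷ 1.11 g/mL = 131,700 mL.

(a) 10.1 kg; (b) 132 L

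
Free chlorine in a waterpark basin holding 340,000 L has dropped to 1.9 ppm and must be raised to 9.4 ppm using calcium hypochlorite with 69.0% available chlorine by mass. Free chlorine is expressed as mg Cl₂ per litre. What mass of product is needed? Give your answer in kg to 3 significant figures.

Chlorine deficit: 9.4 − 1.9 = 7.5 ppm = 7.5 mg/L as Cl₂.
Cl₂ equivalent needed: 7.5 mg/L × 340,000 L = 2,550,000 mg = 2550 g.
Product at 69.0% available chlorine: 2550 / 0.69 = 3696 g.

3.70 kg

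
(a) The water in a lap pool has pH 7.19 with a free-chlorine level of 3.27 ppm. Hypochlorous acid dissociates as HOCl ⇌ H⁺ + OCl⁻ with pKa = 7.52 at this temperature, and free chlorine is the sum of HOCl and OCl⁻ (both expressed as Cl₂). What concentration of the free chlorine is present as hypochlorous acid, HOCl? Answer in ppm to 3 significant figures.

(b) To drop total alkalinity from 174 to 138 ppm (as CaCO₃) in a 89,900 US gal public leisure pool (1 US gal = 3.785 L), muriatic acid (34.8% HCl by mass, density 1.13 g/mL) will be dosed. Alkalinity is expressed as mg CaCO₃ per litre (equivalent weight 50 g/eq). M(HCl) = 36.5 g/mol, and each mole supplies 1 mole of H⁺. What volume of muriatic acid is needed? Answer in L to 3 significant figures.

(a) [OCl⁻]/[HOCl] = 10^(pH − pKa) = 10^(7.19 − 7.52) = 10^-0.33 = 0.4677.
(a) Fraction as HOCl = 1 / (1 + 0.4677) = 0.6813.
(a) HOCl = 0.6813 × 3.27 ppm = 2.228 ppm.

(b) Volume: 89,900 US gal × 3.785 L/gal = 340,272 L.
(b) Alkalinity to neutralize: (174 − 138) = 36 mg/L as CaCO₃ × 340,272 L = 12,250 g as CaCO₃.
(b) Equivalents of H⁺ required: 12,250 ÷ 50 g/eq = 245 eq = 245 mol HCl.
(b) Mass of HCl: 245 × 36.5 = 8942 g.
(b) Mass of 34.8% solution: 8942 / 0.348 = 25,700 g.
(b) Volume: 25,700 g ÷ 1.13 g/mL = 22,740 mL.

(a) 2.23 ppm; (b) 22.7 L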